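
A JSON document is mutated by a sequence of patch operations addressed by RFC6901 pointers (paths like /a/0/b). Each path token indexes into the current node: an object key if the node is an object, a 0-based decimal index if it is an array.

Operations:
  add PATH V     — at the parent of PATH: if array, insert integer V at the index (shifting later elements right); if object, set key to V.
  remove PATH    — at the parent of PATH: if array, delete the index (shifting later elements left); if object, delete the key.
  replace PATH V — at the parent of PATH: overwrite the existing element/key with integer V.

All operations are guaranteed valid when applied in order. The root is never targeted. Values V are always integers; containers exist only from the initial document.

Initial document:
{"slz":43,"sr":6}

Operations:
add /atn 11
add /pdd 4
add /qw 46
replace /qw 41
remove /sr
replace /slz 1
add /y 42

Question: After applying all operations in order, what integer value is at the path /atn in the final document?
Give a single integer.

After op 1 (add /atn 11): {"atn":11,"slz":43,"sr":6}
After op 2 (add /pdd 4): {"atn":11,"pdd":4,"slz":43,"sr":6}
After op 3 (add /qw 46): {"atn":11,"pdd":4,"qw":46,"slz":43,"sr":6}
After op 4 (replace /qw 41): {"atn":11,"pdd":4,"qw":41,"slz":43,"sr":6}
After op 5 (remove /sr): {"atn":11,"pdd":4,"qw":41,"slz":43}
After op 6 (replace /slz 1): {"atn":11,"pdd":4,"qw":41,"slz":1}
After op 7 (add /y 42): {"atn":11,"pdd":4,"qw":41,"slz":1,"y":42}
Value at /atn: 11

Answer: 11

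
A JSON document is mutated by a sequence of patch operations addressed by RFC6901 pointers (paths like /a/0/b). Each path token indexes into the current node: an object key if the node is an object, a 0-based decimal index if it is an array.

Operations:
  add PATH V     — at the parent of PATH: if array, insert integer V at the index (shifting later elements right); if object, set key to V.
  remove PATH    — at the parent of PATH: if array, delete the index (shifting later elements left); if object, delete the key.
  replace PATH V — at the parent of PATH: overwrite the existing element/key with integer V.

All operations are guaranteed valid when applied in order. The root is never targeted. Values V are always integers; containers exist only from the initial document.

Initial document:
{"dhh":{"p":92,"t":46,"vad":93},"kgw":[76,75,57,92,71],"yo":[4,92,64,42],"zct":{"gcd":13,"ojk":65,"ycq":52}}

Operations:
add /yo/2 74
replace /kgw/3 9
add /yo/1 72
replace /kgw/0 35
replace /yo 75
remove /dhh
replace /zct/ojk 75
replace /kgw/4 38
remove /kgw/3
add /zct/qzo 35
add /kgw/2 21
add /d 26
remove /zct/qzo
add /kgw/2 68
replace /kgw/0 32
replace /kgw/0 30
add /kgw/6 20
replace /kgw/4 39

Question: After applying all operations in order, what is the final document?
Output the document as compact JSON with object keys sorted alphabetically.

After op 1 (add /yo/2 74): {"dhh":{"p":92,"t":46,"vad":93},"kgw":[76,75,57,92,71],"yo":[4,92,74,64,42],"zct":{"gcd":13,"ojk":65,"ycq":52}}
After op 2 (replace /kgw/3 9): {"dhh":{"p":92,"t":46,"vad":93},"kgw":[76,75,57,9,71],"yo":[4,92,74,64,42],"zct":{"gcd":13,"ojk":65,"ycq":52}}
After op 3 (add /yo/1 72): {"dhh":{"p":92,"t":46,"vad":93},"kgw":[76,75,57,9,71],"yo":[4,72,92,74,64,42],"zct":{"gcd":13,"ojk":65,"ycq":52}}
After op 4 (replace /kgw/0 35): {"dhh":{"p":92,"t":46,"vad":93},"kgw":[35,75,57,9,71],"yo":[4,72,92,74,64,42],"zct":{"gcd":13,"ojk":65,"ycq":52}}
After op 5 (replace /yo 75): {"dhh":{"p":92,"t":46,"vad":93},"kgw":[35,75,57,9,71],"yo":75,"zct":{"gcd":13,"ojk":65,"ycq":52}}
After op 6 (remove /dhh): {"kgw":[35,75,57,9,71],"yo":75,"zct":{"gcd":13,"ojk":65,"ycq":52}}
After op 7 (replace /zct/ojk 75): {"kgw":[35,75,57,9,71],"yo":75,"zct":{"gcd":13,"ojk":75,"ycq":52}}
After op 8 (replace /kgw/4 38): {"kgw":[35,75,57,9,38],"yo":75,"zct":{"gcd":13,"ojk":75,"ycq":52}}
After op 9 (remove /kgw/3): {"kgw":[35,75,57,38],"yo":75,"zct":{"gcd":13,"ojk":75,"ycq":52}}
After op 10 (add /zct/qzo 35): {"kgw":[35,75,57,38],"yo":75,"zct":{"gcd":13,"ojk":75,"qzo":35,"ycq":52}}
After op 11 (add /kgw/2 21): {"kgw":[35,75,21,57,38],"yo":75,"zct":{"gcd":13,"ojk":75,"qzo":35,"ycq":52}}
After op 12 (add /d 26): {"d":26,"kgw":[35,75,21,57,38],"yo":75,"zct":{"gcd":13,"ojk":75,"qzo":35,"ycq":52}}
After op 13 (remove /zct/qzo): {"d":26,"kgw":[35,75,21,57,38],"yo":75,"zct":{"gcd":13,"ojk":75,"ycq":52}}
After op 14 (add /kgw/2 68): {"d":26,"kgw":[35,75,68,21,57,38],"yo":75,"zct":{"gcd":13,"ojk":75,"ycq":52}}
After op 15 (replace /kgw/0 32): {"d":26,"kgw":[32,75,68,21,57,38],"yo":75,"zct":{"gcd":13,"ojk":75,"ycq":52}}
After op 16 (replace /kgw/0 30): {"d":26,"kgw":[30,75,68,21,57,38],"yo":75,"zct":{"gcd":13,"ojk":75,"ycq":52}}
After op 17 (add /kgw/6 20): {"d":26,"kgw":[30,75,68,21,57,38,20],"yo":75,"zct":{"gcd":13,"ojk":75,"ycq":52}}
After op 18 (replace /kgw/4 39): {"d":26,"kgw":[30,75,68,21,39,38,20],"yo":75,"zct":{"gcd":13,"ojk":75,"ycq":52}}

Answer: {"d":26,"kgw":[30,75,68,21,39,38,20],"yo":75,"zct":{"gcd":13,"ojk":75,"ycq":52}}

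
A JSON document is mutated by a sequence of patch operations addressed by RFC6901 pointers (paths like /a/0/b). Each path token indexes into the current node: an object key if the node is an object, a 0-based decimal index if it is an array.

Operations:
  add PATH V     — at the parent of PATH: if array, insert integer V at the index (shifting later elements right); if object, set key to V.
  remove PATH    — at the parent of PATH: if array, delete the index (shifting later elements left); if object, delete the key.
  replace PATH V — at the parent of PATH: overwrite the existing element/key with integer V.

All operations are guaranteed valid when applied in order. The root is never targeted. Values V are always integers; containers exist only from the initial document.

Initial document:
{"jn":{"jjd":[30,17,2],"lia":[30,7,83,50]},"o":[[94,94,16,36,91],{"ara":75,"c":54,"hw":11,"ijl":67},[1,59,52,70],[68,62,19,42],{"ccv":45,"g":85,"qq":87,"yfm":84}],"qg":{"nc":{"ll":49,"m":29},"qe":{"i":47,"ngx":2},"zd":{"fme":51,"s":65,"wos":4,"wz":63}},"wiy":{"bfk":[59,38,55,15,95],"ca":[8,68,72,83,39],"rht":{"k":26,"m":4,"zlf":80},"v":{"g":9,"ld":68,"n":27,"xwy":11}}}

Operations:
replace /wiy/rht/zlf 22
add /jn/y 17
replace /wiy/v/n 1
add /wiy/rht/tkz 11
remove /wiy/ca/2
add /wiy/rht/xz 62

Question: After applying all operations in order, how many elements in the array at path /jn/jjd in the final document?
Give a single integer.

After op 1 (replace /wiy/rht/zlf 22): {"jn":{"jjd":[30,17,2],"lia":[30,7,83,50]},"o":[[94,94,16,36,91],{"ara":75,"c":54,"hw":11,"ijl":67},[1,59,52,70],[68,62,19,42],{"ccv":45,"g":85,"qq":87,"yfm":84}],"qg":{"nc":{"ll":49,"m":29},"qe":{"i":47,"ngx":2},"zd":{"fme":51,"s":65,"wos":4,"wz":63}},"wiy":{"bfk":[59,38,55,15,95],"ca":[8,68,72,83,39],"rht":{"k":26,"m":4,"zlf":22},"v":{"g":9,"ld":68,"n":27,"xwy":11}}}
After op 2 (add /jn/y 17): {"jn":{"jjd":[30,17,2],"lia":[30,7,83,50],"y":17},"o":[[94,94,16,36,91],{"ara":75,"c":54,"hw":11,"ijl":67},[1,59,52,70],[68,62,19,42],{"ccv":45,"g":85,"qq":87,"yfm":84}],"qg":{"nc":{"ll":49,"m":29},"qe":{"i":47,"ngx":2},"zd":{"fme":51,"s":65,"wos":4,"wz":63}},"wiy":{"bfk":[59,38,55,15,95],"ca":[8,68,72,83,39],"rht":{"k":26,"m":4,"zlf":22},"v":{"g":9,"ld":68,"n":27,"xwy":11}}}
After op 3 (replace /wiy/v/n 1): {"jn":{"jjd":[30,17,2],"lia":[30,7,83,50],"y":17},"o":[[94,94,16,36,91],{"ara":75,"c":54,"hw":11,"ijl":67},[1,59,52,70],[68,62,19,42],{"ccv":45,"g":85,"qq":87,"yfm":84}],"qg":{"nc":{"ll":49,"m":29},"qe":{"i":47,"ngx":2},"zd":{"fme":51,"s":65,"wos":4,"wz":63}},"wiy":{"bfk":[59,38,55,15,95],"ca":[8,68,72,83,39],"rht":{"k":26,"m":4,"zlf":22},"v":{"g":9,"ld":68,"n":1,"xwy":11}}}
After op 4 (add /wiy/rht/tkz 11): {"jn":{"jjd":[30,17,2],"lia":[30,7,83,50],"y":17},"o":[[94,94,16,36,91],{"ara":75,"c":54,"hw":11,"ijl":67},[1,59,52,70],[68,62,19,42],{"ccv":45,"g":85,"qq":87,"yfm":84}],"qg":{"nc":{"ll":49,"m":29},"qe":{"i":47,"ngx":2},"zd":{"fme":51,"s":65,"wos":4,"wz":63}},"wiy":{"bfk":[59,38,55,15,95],"ca":[8,68,72,83,39],"rht":{"k":26,"m":4,"tkz":11,"zlf":22},"v":{"g":9,"ld":68,"n":1,"xwy":11}}}
After op 5 (remove /wiy/ca/2): {"jn":{"jjd":[30,17,2],"lia":[30,7,83,50],"y":17},"o":[[94,94,16,36,91],{"ara":75,"c":54,"hw":11,"ijl":67},[1,59,52,70],[68,62,19,42],{"ccv":45,"g":85,"qq":87,"yfm":84}],"qg":{"nc":{"ll":49,"m":29},"qe":{"i":47,"ngx":2},"zd":{"fme":51,"s":65,"wos":4,"wz":63}},"wiy":{"bfk":[59,38,55,15,95],"ca":[8,68,83,39],"rht":{"k":26,"m":4,"tkz":11,"zlf":22},"v":{"g":9,"ld":68,"n":1,"xwy":11}}}
After op 6 (add /wiy/rht/xz 62): {"jn":{"jjd":[30,17,2],"lia":[30,7,83,50],"y":17},"o":[[94,94,16,36,91],{"ara":75,"c":54,"hw":11,"ijl":67},[1,59,52,70],[68,62,19,42],{"ccv":45,"g":85,"qq":87,"yfm":84}],"qg":{"nc":{"ll":49,"m":29},"qe":{"i":47,"ngx":2},"zd":{"fme":51,"s":65,"wos":4,"wz":63}},"wiy":{"bfk":[59,38,55,15,95],"ca":[8,68,83,39],"rht":{"k":26,"m":4,"tkz":11,"xz":62,"zlf":22},"v":{"g":9,"ld":68,"n":1,"xwy":11}}}
Size at path /jn/jjd: 3

Answer: 3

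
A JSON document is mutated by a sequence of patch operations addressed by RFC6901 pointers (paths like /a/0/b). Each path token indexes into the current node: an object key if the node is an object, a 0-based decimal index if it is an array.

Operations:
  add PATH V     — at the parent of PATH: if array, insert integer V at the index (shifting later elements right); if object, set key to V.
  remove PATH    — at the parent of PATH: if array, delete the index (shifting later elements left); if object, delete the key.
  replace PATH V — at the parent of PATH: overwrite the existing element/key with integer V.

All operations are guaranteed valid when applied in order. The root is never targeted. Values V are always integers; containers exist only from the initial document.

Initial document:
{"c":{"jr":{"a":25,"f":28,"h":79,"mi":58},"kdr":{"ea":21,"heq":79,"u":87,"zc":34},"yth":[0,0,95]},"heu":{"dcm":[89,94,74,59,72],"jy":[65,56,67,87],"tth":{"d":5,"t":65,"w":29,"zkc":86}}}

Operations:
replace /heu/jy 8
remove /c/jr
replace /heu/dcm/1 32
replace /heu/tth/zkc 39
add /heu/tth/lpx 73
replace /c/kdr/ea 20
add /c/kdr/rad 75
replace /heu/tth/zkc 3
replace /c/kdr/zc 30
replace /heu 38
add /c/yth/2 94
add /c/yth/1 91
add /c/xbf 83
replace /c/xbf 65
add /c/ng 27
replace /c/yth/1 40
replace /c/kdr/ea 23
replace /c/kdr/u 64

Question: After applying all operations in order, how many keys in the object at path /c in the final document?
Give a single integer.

After op 1 (replace /heu/jy 8): {"c":{"jr":{"a":25,"f":28,"h":79,"mi":58},"kdr":{"ea":21,"heq":79,"u":87,"zc":34},"yth":[0,0,95]},"heu":{"dcm":[89,94,74,59,72],"jy":8,"tth":{"d":5,"t":65,"w":29,"zkc":86}}}
After op 2 (remove /c/jr): {"c":{"kdr":{"ea":21,"heq":79,"u":87,"zc":34},"yth":[0,0,95]},"heu":{"dcm":[89,94,74,59,72],"jy":8,"tth":{"d":5,"t":65,"w":29,"zkc":86}}}
After op 3 (replace /heu/dcm/1 32): {"c":{"kdr":{"ea":21,"heq":79,"u":87,"zc":34},"yth":[0,0,95]},"heu":{"dcm":[89,32,74,59,72],"jy":8,"tth":{"d":5,"t":65,"w":29,"zkc":86}}}
After op 4 (replace /heu/tth/zkc 39): {"c":{"kdr":{"ea":21,"heq":79,"u":87,"zc":34},"yth":[0,0,95]},"heu":{"dcm":[89,32,74,59,72],"jy":8,"tth":{"d":5,"t":65,"w":29,"zkc":39}}}
After op 5 (add /heu/tth/lpx 73): {"c":{"kdr":{"ea":21,"heq":79,"u":87,"zc":34},"yth":[0,0,95]},"heu":{"dcm":[89,32,74,59,72],"jy":8,"tth":{"d":5,"lpx":73,"t":65,"w":29,"zkc":39}}}
After op 6 (replace /c/kdr/ea 20): {"c":{"kdr":{"ea":20,"heq":79,"u":87,"zc":34},"yth":[0,0,95]},"heu":{"dcm":[89,32,74,59,72],"jy":8,"tth":{"d":5,"lpx":73,"t":65,"w":29,"zkc":39}}}
After op 7 (add /c/kdr/rad 75): {"c":{"kdr":{"ea":20,"heq":79,"rad":75,"u":87,"zc":34},"yth":[0,0,95]},"heu":{"dcm":[89,32,74,59,72],"jy":8,"tth":{"d":5,"lpx":73,"t":65,"w":29,"zkc":39}}}
After op 8 (replace /heu/tth/zkc 3): {"c":{"kdr":{"ea":20,"heq":79,"rad":75,"u":87,"zc":34},"yth":[0,0,95]},"heu":{"dcm":[89,32,74,59,72],"jy":8,"tth":{"d":5,"lpx":73,"t":65,"w":29,"zkc":3}}}
After op 9 (replace /c/kdr/zc 30): {"c":{"kdr":{"ea":20,"heq":79,"rad":75,"u":87,"zc":30},"yth":[0,0,95]},"heu":{"dcm":[89,32,74,59,72],"jy":8,"tth":{"d":5,"lpx":73,"t":65,"w":29,"zkc":3}}}
After op 10 (replace /heu 38): {"c":{"kdr":{"ea":20,"heq":79,"rad":75,"u":87,"zc":30},"yth":[0,0,95]},"heu":38}
After op 11 (add /c/yth/2 94): {"c":{"kdr":{"ea":20,"heq":79,"rad":75,"u":87,"zc":30},"yth":[0,0,94,95]},"heu":38}
After op 12 (add /c/yth/1 91): {"c":{"kdr":{"ea":20,"heq":79,"rad":75,"u":87,"zc":30},"yth":[0,91,0,94,95]},"heu":38}
After op 13 (add /c/xbf 83): {"c":{"kdr":{"ea":20,"heq":79,"rad":75,"u":87,"zc":30},"xbf":83,"yth":[0,91,0,94,95]},"heu":38}
After op 14 (replace /c/xbf 65): {"c":{"kdr":{"ea":20,"heq":79,"rad":75,"u":87,"zc":30},"xbf":65,"yth":[0,91,0,94,95]},"heu":38}
After op 15 (add /c/ng 27): {"c":{"kdr":{"ea":20,"heq":79,"rad":75,"u":87,"zc":30},"ng":27,"xbf":65,"yth":[0,91,0,94,95]},"heu":38}
After op 16 (replace /c/yth/1 40): {"c":{"kdr":{"ea":20,"heq":79,"rad":75,"u":87,"zc":30},"ng":27,"xbf":65,"yth":[0,40,0,94,95]},"heu":38}
After op 17 (replace /c/kdr/ea 23): {"c":{"kdr":{"ea":23,"heq":79,"rad":75,"u":87,"zc":30},"ng":27,"xbf":65,"yth":[0,40,0,94,95]},"heu":38}
After op 18 (replace /c/kdr/u 64): {"c":{"kdr":{"ea":23,"heq":79,"rad":75,"u":64,"zc":30},"ng":27,"xbf":65,"yth":[0,40,0,94,95]},"heu":38}
Size at path /c: 4

Answer: 4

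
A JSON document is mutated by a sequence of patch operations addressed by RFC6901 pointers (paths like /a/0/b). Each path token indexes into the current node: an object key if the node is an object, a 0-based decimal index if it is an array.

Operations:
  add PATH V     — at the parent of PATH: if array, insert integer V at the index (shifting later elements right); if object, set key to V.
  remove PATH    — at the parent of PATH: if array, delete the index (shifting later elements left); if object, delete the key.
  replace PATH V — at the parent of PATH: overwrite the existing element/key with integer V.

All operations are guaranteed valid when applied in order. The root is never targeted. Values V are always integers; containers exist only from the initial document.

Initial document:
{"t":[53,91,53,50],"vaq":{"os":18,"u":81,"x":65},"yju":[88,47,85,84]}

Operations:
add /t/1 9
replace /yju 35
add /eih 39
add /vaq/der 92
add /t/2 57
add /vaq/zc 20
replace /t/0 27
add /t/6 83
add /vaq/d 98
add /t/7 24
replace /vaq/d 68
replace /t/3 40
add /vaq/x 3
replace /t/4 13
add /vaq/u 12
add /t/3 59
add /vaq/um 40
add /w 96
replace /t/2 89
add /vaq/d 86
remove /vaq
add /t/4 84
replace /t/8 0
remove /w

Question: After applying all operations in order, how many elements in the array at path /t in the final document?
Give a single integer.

Answer: 10

Derivation:
After op 1 (add /t/1 9): {"t":[53,9,91,53,50],"vaq":{"os":18,"u":81,"x":65},"yju":[88,47,85,84]}
After op 2 (replace /yju 35): {"t":[53,9,91,53,50],"vaq":{"os":18,"u":81,"x":65},"yju":35}
After op 3 (add /eih 39): {"eih":39,"t":[53,9,91,53,50],"vaq":{"os":18,"u":81,"x":65},"yju":35}
After op 4 (add /vaq/der 92): {"eih":39,"t":[53,9,91,53,50],"vaq":{"der":92,"os":18,"u":81,"x":65},"yju":35}
After op 5 (add /t/2 57): {"eih":39,"t":[53,9,57,91,53,50],"vaq":{"der":92,"os":18,"u":81,"x":65},"yju":35}
After op 6 (add /vaq/zc 20): {"eih":39,"t":[53,9,57,91,53,50],"vaq":{"der":92,"os":18,"u":81,"x":65,"zc":20},"yju":35}
After op 7 (replace /t/0 27): {"eih":39,"t":[27,9,57,91,53,50],"vaq":{"der":92,"os":18,"u":81,"x":65,"zc":20},"yju":35}
After op 8 (add /t/6 83): {"eih":39,"t":[27,9,57,91,53,50,83],"vaq":{"der":92,"os":18,"u":81,"x":65,"zc":20},"yju":35}
After op 9 (add /vaq/d 98): {"eih":39,"t":[27,9,57,91,53,50,83],"vaq":{"d":98,"der":92,"os":18,"u":81,"x":65,"zc":20},"yju":35}
After op 10 (add /t/7 24): {"eih":39,"t":[27,9,57,91,53,50,83,24],"vaq":{"d":98,"der":92,"os":18,"u":81,"x":65,"zc":20},"yju":35}
After op 11 (replace /vaq/d 68): {"eih":39,"t":[27,9,57,91,53,50,83,24],"vaq":{"d":68,"der":92,"os":18,"u":81,"x":65,"zc":20},"yju":35}
After op 12 (replace /t/3 40): {"eih":39,"t":[27,9,57,40,53,50,83,24],"vaq":{"d":68,"der":92,"os":18,"u":81,"x":65,"zc":20},"yju":35}
After op 13 (add /vaq/x 3): {"eih":39,"t":[27,9,57,40,53,50,83,24],"vaq":{"d":68,"der":92,"os":18,"u":81,"x":3,"zc":20},"yju":35}
After op 14 (replace /t/4 13): {"eih":39,"t":[27,9,57,40,13,50,83,24],"vaq":{"d":68,"der":92,"os":18,"u":81,"x":3,"zc":20},"yju":35}
After op 15 (add /vaq/u 12): {"eih":39,"t":[27,9,57,40,13,50,83,24],"vaq":{"d":68,"der":92,"os":18,"u":12,"x":3,"zc":20},"yju":35}
After op 16 (add /t/3 59): {"eih":39,"t":[27,9,57,59,40,13,50,83,24],"vaq":{"d":68,"der":92,"os":18,"u":12,"x":3,"zc":20},"yju":35}
After op 17 (add /vaq/um 40): {"eih":39,"t":[27,9,57,59,40,13,50,83,24],"vaq":{"d":68,"der":92,"os":18,"u":12,"um":40,"x":3,"zc":20},"yju":35}
After op 18 (add /w 96): {"eih":39,"t":[27,9,57,59,40,13,50,83,24],"vaq":{"d":68,"der":92,"os":18,"u":12,"um":40,"x":3,"zc":20},"w":96,"yju":35}
After op 19 (replace /t/2 89): {"eih":39,"t":[27,9,89,59,40,13,50,83,24],"vaq":{"d":68,"der":92,"os":18,"u":12,"um":40,"x":3,"zc":20},"w":96,"yju":35}
After op 20 (add /vaq/d 86): {"eih":39,"t":[27,9,89,59,40,13,50,83,24],"vaq":{"d":86,"der":92,"os":18,"u":12,"um":40,"x":3,"zc":20},"w":96,"yju":35}
After op 21 (remove /vaq): {"eih":39,"t":[27,9,89,59,40,13,50,83,24],"w":96,"yju":35}
After op 22 (add /t/4 84): {"eih":39,"t":[27,9,89,59,84,40,13,50,83,24],"w":96,"yju":35}
After op 23 (replace /t/8 0): {"eih":39,"t":[27,9,89,59,84,40,13,50,0,24],"w":96,"yju":35}
After op 24 (remove /w): {"eih":39,"t":[27,9,89,59,84,40,13,50,0,24],"yju":35}
Size at path /t: 10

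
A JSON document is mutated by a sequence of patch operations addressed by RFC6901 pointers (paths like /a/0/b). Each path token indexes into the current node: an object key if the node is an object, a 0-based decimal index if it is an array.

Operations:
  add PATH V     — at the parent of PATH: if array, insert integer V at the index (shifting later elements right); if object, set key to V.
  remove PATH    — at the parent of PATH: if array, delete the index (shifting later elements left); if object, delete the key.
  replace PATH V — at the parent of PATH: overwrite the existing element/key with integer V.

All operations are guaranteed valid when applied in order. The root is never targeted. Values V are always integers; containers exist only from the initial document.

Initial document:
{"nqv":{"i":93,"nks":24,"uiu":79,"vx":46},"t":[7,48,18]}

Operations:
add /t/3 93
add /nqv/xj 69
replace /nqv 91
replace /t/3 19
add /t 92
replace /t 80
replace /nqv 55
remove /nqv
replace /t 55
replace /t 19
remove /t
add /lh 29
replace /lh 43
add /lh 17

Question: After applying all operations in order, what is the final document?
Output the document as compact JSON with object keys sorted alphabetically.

After op 1 (add /t/3 93): {"nqv":{"i":93,"nks":24,"uiu":79,"vx":46},"t":[7,48,18,93]}
After op 2 (add /nqv/xj 69): {"nqv":{"i":93,"nks":24,"uiu":79,"vx":46,"xj":69},"t":[7,48,18,93]}
After op 3 (replace /nqv 91): {"nqv":91,"t":[7,48,18,93]}
After op 4 (replace /t/3 19): {"nqv":91,"t":[7,48,18,19]}
After op 5 (add /t 92): {"nqv":91,"t":92}
After op 6 (replace /t 80): {"nqv":91,"t":80}
After op 7 (replace /nqv 55): {"nqv":55,"t":80}
After op 8 (remove /nqv): {"t":80}
After op 9 (replace /t 55): {"t":55}
After op 10 (replace /t 19): {"t":19}
After op 11 (remove /t): {}
After op 12 (add /lh 29): {"lh":29}
After op 13 (replace /lh 43): {"lh":43}
After op 14 (add /lh 17): {"lh":17}

Answer: {"lh":17}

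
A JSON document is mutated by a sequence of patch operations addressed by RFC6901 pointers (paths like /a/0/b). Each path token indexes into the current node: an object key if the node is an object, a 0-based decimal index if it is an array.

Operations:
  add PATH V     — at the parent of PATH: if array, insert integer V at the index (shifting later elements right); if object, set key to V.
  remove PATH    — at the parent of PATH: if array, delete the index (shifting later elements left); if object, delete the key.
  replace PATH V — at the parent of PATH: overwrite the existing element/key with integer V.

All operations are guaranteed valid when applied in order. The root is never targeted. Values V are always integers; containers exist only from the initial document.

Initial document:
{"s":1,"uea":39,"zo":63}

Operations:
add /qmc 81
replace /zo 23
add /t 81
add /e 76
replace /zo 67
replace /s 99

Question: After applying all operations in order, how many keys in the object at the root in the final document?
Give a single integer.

After op 1 (add /qmc 81): {"qmc":81,"s":1,"uea":39,"zo":63}
After op 2 (replace /zo 23): {"qmc":81,"s":1,"uea":39,"zo":23}
After op 3 (add /t 81): {"qmc":81,"s":1,"t":81,"uea":39,"zo":23}
After op 4 (add /e 76): {"e":76,"qmc":81,"s":1,"t":81,"uea":39,"zo":23}
After op 5 (replace /zo 67): {"e":76,"qmc":81,"s":1,"t":81,"uea":39,"zo":67}
After op 6 (replace /s 99): {"e":76,"qmc":81,"s":99,"t":81,"uea":39,"zo":67}
Size at the root: 6

Answer: 6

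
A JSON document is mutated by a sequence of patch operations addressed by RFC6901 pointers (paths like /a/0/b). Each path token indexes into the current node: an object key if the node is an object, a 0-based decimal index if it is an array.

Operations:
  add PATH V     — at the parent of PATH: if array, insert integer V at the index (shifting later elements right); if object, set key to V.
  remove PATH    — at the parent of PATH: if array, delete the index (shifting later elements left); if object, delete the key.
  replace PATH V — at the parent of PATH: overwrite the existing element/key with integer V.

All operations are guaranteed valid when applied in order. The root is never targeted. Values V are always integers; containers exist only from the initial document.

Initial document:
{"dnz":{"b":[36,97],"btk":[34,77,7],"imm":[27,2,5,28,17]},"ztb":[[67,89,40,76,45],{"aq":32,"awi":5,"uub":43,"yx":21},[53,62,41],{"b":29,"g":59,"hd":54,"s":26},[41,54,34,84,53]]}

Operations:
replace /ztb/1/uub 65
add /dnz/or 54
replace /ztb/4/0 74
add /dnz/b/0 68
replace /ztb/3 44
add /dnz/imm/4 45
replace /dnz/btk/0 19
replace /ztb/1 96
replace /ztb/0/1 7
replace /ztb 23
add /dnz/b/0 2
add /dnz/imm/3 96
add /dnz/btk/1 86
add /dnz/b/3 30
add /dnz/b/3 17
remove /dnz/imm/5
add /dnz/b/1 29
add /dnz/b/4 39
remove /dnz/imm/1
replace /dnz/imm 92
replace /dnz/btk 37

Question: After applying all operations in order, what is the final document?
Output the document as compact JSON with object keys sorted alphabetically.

After op 1 (replace /ztb/1/uub 65): {"dnz":{"b":[36,97],"btk":[34,77,7],"imm":[27,2,5,28,17]},"ztb":[[67,89,40,76,45],{"aq":32,"awi":5,"uub":65,"yx":21},[53,62,41],{"b":29,"g":59,"hd":54,"s":26},[41,54,34,84,53]]}
After op 2 (add /dnz/or 54): {"dnz":{"b":[36,97],"btk":[34,77,7],"imm":[27,2,5,28,17],"or":54},"ztb":[[67,89,40,76,45],{"aq":32,"awi":5,"uub":65,"yx":21},[53,62,41],{"b":29,"g":59,"hd":54,"s":26},[41,54,34,84,53]]}
After op 3 (replace /ztb/4/0 74): {"dnz":{"b":[36,97],"btk":[34,77,7],"imm":[27,2,5,28,17],"or":54},"ztb":[[67,89,40,76,45],{"aq":32,"awi":5,"uub":65,"yx":21},[53,62,41],{"b":29,"g":59,"hd":54,"s":26},[74,54,34,84,53]]}
After op 4 (add /dnz/b/0 68): {"dnz":{"b":[68,36,97],"btk":[34,77,7],"imm":[27,2,5,28,17],"or":54},"ztb":[[67,89,40,76,45],{"aq":32,"awi":5,"uub":65,"yx":21},[53,62,41],{"b":29,"g":59,"hd":54,"s":26},[74,54,34,84,53]]}
After op 5 (replace /ztb/3 44): {"dnz":{"b":[68,36,97],"btk":[34,77,7],"imm":[27,2,5,28,17],"or":54},"ztb":[[67,89,40,76,45],{"aq":32,"awi":5,"uub":65,"yx":21},[53,62,41],44,[74,54,34,84,53]]}
After op 6 (add /dnz/imm/4 45): {"dnz":{"b":[68,36,97],"btk":[34,77,7],"imm":[27,2,5,28,45,17],"or":54},"ztb":[[67,89,40,76,45],{"aq":32,"awi":5,"uub":65,"yx":21},[53,62,41],44,[74,54,34,84,53]]}
After op 7 (replace /dnz/btk/0 19): {"dnz":{"b":[68,36,97],"btk":[19,77,7],"imm":[27,2,5,28,45,17],"or":54},"ztb":[[67,89,40,76,45],{"aq":32,"awi":5,"uub":65,"yx":21},[53,62,41],44,[74,54,34,84,53]]}
After op 8 (replace /ztb/1 96): {"dnz":{"b":[68,36,97],"btk":[19,77,7],"imm":[27,2,5,28,45,17],"or":54},"ztb":[[67,89,40,76,45],96,[53,62,41],44,[74,54,34,84,53]]}
After op 9 (replace /ztb/0/1 7): {"dnz":{"b":[68,36,97],"btk":[19,77,7],"imm":[27,2,5,28,45,17],"or":54},"ztb":[[67,7,40,76,45],96,[53,62,41],44,[74,54,34,84,53]]}
After op 10 (replace /ztb 23): {"dnz":{"b":[68,36,97],"btk":[19,77,7],"imm":[27,2,5,28,45,17],"or":54},"ztb":23}
After op 11 (add /dnz/b/0 2): {"dnz":{"b":[2,68,36,97],"btk":[19,77,7],"imm":[27,2,5,28,45,17],"or":54},"ztb":23}
After op 12 (add /dnz/imm/3 96): {"dnz":{"b":[2,68,36,97],"btk":[19,77,7],"imm":[27,2,5,96,28,45,17],"or":54},"ztb":23}
After op 13 (add /dnz/btk/1 86): {"dnz":{"b":[2,68,36,97],"btk":[19,86,77,7],"imm":[27,2,5,96,28,45,17],"or":54},"ztb":23}
After op 14 (add /dnz/b/3 30): {"dnz":{"b":[2,68,36,30,97],"btk":[19,86,77,7],"imm":[27,2,5,96,28,45,17],"or":54},"ztb":23}
After op 15 (add /dnz/b/3 17): {"dnz":{"b":[2,68,36,17,30,97],"btk":[19,86,77,7],"imm":[27,2,5,96,28,45,17],"or":54},"ztb":23}
After op 16 (remove /dnz/imm/5): {"dnz":{"b":[2,68,36,17,30,97],"btk":[19,86,77,7],"imm":[27,2,5,96,28,17],"or":54},"ztb":23}
After op 17 (add /dnz/b/1 29): {"dnz":{"b":[2,29,68,36,17,30,97],"btk":[19,86,77,7],"imm":[27,2,5,96,28,17],"or":54},"ztb":23}
After op 18 (add /dnz/b/4 39): {"dnz":{"b":[2,29,68,36,39,17,30,97],"btk":[19,86,77,7],"imm":[27,2,5,96,28,17],"or":54},"ztb":23}
After op 19 (remove /dnz/imm/1): {"dnz":{"b":[2,29,68,36,39,17,30,97],"btk":[19,86,77,7],"imm":[27,5,96,28,17],"or":54},"ztb":23}
After op 20 (replace /dnz/imm 92): {"dnz":{"b":[2,29,68,36,39,17,30,97],"btk":[19,86,77,7],"imm":92,"or":54},"ztb":23}
After op 21 (replace /dnz/btk 37): {"dnz":{"b":[2,29,68,36,39,17,30,97],"btk":37,"imm":92,"or":54},"ztb":23}

Answer: {"dnz":{"b":[2,29,68,36,39,17,30,97],"btk":37,"imm":92,"or":54},"ztb":23}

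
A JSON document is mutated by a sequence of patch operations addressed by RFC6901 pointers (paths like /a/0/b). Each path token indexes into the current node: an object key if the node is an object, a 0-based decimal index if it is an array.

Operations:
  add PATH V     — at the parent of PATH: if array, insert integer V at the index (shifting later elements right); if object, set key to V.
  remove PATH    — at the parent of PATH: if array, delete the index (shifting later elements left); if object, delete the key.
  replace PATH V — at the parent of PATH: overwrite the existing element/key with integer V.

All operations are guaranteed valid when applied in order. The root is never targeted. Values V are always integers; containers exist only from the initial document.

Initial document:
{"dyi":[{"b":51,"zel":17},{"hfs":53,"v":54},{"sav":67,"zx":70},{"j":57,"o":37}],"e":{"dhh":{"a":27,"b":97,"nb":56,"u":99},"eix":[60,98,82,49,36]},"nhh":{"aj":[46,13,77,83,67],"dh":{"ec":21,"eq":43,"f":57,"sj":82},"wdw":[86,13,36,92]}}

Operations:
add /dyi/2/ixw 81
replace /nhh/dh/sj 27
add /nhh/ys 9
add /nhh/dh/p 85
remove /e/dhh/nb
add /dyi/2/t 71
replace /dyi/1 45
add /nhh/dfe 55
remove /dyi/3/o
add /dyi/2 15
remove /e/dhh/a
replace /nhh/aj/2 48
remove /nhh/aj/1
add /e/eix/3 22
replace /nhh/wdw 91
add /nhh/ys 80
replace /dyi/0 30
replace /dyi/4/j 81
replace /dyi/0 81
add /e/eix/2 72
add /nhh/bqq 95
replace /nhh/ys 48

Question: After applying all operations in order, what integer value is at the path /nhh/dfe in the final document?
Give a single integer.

After op 1 (add /dyi/2/ixw 81): {"dyi":[{"b":51,"zel":17},{"hfs":53,"v":54},{"ixw":81,"sav":67,"zx":70},{"j":57,"o":37}],"e":{"dhh":{"a":27,"b":97,"nb":56,"u":99},"eix":[60,98,82,49,36]},"nhh":{"aj":[46,13,77,83,67],"dh":{"ec":21,"eq":43,"f":57,"sj":82},"wdw":[86,13,36,92]}}
After op 2 (replace /nhh/dh/sj 27): {"dyi":[{"b":51,"zel":17},{"hfs":53,"v":54},{"ixw":81,"sav":67,"zx":70},{"j":57,"o":37}],"e":{"dhh":{"a":27,"b":97,"nb":56,"u":99},"eix":[60,98,82,49,36]},"nhh":{"aj":[46,13,77,83,67],"dh":{"ec":21,"eq":43,"f":57,"sj":27},"wdw":[86,13,36,92]}}
After op 3 (add /nhh/ys 9): {"dyi":[{"b":51,"zel":17},{"hfs":53,"v":54},{"ixw":81,"sav":67,"zx":70},{"j":57,"o":37}],"e":{"dhh":{"a":27,"b":97,"nb":56,"u":99},"eix":[60,98,82,49,36]},"nhh":{"aj":[46,13,77,83,67],"dh":{"ec":21,"eq":43,"f":57,"sj":27},"wdw":[86,13,36,92],"ys":9}}
After op 4 (add /nhh/dh/p 85): {"dyi":[{"b":51,"zel":17},{"hfs":53,"v":54},{"ixw":81,"sav":67,"zx":70},{"j":57,"o":37}],"e":{"dhh":{"a":27,"b":97,"nb":56,"u":99},"eix":[60,98,82,49,36]},"nhh":{"aj":[46,13,77,83,67],"dh":{"ec":21,"eq":43,"f":57,"p":85,"sj":27},"wdw":[86,13,36,92],"ys":9}}
After op 5 (remove /e/dhh/nb): {"dyi":[{"b":51,"zel":17},{"hfs":53,"v":54},{"ixw":81,"sav":67,"zx":70},{"j":57,"o":37}],"e":{"dhh":{"a":27,"b":97,"u":99},"eix":[60,98,82,49,36]},"nhh":{"aj":[46,13,77,83,67],"dh":{"ec":21,"eq":43,"f":57,"p":85,"sj":27},"wdw":[86,13,36,92],"ys":9}}
After op 6 (add /dyi/2/t 71): {"dyi":[{"b":51,"zel":17},{"hfs":53,"v":54},{"ixw":81,"sav":67,"t":71,"zx":70},{"j":57,"o":37}],"e":{"dhh":{"a":27,"b":97,"u":99},"eix":[60,98,82,49,36]},"nhh":{"aj":[46,13,77,83,67],"dh":{"ec":21,"eq":43,"f":57,"p":85,"sj":27},"wdw":[86,13,36,92],"ys":9}}
After op 7 (replace /dyi/1 45): {"dyi":[{"b":51,"zel":17},45,{"ixw":81,"sav":67,"t":71,"zx":70},{"j":57,"o":37}],"e":{"dhh":{"a":27,"b":97,"u":99},"eix":[60,98,82,49,36]},"nhh":{"aj":[46,13,77,83,67],"dh":{"ec":21,"eq":43,"f":57,"p":85,"sj":27},"wdw":[86,13,36,92],"ys":9}}
After op 8 (add /nhh/dfe 55): {"dyi":[{"b":51,"zel":17},45,{"ixw":81,"sav":67,"t":71,"zx":70},{"j":57,"o":37}],"e":{"dhh":{"a":27,"b":97,"u":99},"eix":[60,98,82,49,36]},"nhh":{"aj":[46,13,77,83,67],"dfe":55,"dh":{"ec":21,"eq":43,"f":57,"p":85,"sj":27},"wdw":[86,13,36,92],"ys":9}}
After op 9 (remove /dyi/3/o): {"dyi":[{"b":51,"zel":17},45,{"ixw":81,"sav":67,"t":71,"zx":70},{"j":57}],"e":{"dhh":{"a":27,"b":97,"u":99},"eix":[60,98,82,49,36]},"nhh":{"aj":[46,13,77,83,67],"dfe":55,"dh":{"ec":21,"eq":43,"f":57,"p":85,"sj":27},"wdw":[86,13,36,92],"ys":9}}
After op 10 (add /dyi/2 15): {"dyi":[{"b":51,"zel":17},45,15,{"ixw":81,"sav":67,"t":71,"zx":70},{"j":57}],"e":{"dhh":{"a":27,"b":97,"u":99},"eix":[60,98,82,49,36]},"nhh":{"aj":[46,13,77,83,67],"dfe":55,"dh":{"ec":21,"eq":43,"f":57,"p":85,"sj":27},"wdw":[86,13,36,92],"ys":9}}
After op 11 (remove /e/dhh/a): {"dyi":[{"b":51,"zel":17},45,15,{"ixw":81,"sav":67,"t":71,"zx":70},{"j":57}],"e":{"dhh":{"b":97,"u":99},"eix":[60,98,82,49,36]},"nhh":{"aj":[46,13,77,83,67],"dfe":55,"dh":{"ec":21,"eq":43,"f":57,"p":85,"sj":27},"wdw":[86,13,36,92],"ys":9}}
After op 12 (replace /nhh/aj/2 48): {"dyi":[{"b":51,"zel":17},45,15,{"ixw":81,"sav":67,"t":71,"zx":70},{"j":57}],"e":{"dhh":{"b":97,"u":99},"eix":[60,98,82,49,36]},"nhh":{"aj":[46,13,48,83,67],"dfe":55,"dh":{"ec":21,"eq":43,"f":57,"p":85,"sj":27},"wdw":[86,13,36,92],"ys":9}}
After op 13 (remove /nhh/aj/1): {"dyi":[{"b":51,"zel":17},45,15,{"ixw":81,"sav":67,"t":71,"zx":70},{"j":57}],"e":{"dhh":{"b":97,"u":99},"eix":[60,98,82,49,36]},"nhh":{"aj":[46,48,83,67],"dfe":55,"dh":{"ec":21,"eq":43,"f":57,"p":85,"sj":27},"wdw":[86,13,36,92],"ys":9}}
After op 14 (add /e/eix/3 22): {"dyi":[{"b":51,"zel":17},45,15,{"ixw":81,"sav":67,"t":71,"zx":70},{"j":57}],"e":{"dhh":{"b":97,"u":99},"eix":[60,98,82,22,49,36]},"nhh":{"aj":[46,48,83,67],"dfe":55,"dh":{"ec":21,"eq":43,"f":57,"p":85,"sj":27},"wdw":[86,13,36,92],"ys":9}}
After op 15 (replace /nhh/wdw 91): {"dyi":[{"b":51,"zel":17},45,15,{"ixw":81,"sav":67,"t":71,"zx":70},{"j":57}],"e":{"dhh":{"b":97,"u":99},"eix":[60,98,82,22,49,36]},"nhh":{"aj":[46,48,83,67],"dfe":55,"dh":{"ec":21,"eq":43,"f":57,"p":85,"sj":27},"wdw":91,"ys":9}}
After op 16 (add /nhh/ys 80): {"dyi":[{"b":51,"zel":17},45,15,{"ixw":81,"sav":67,"t":71,"zx":70},{"j":57}],"e":{"dhh":{"b":97,"u":99},"eix":[60,98,82,22,49,36]},"nhh":{"aj":[46,48,83,67],"dfe":55,"dh":{"ec":21,"eq":43,"f":57,"p":85,"sj":27},"wdw":91,"ys":80}}
After op 17 (replace /dyi/0 30): {"dyi":[30,45,15,{"ixw":81,"sav":67,"t":71,"zx":70},{"j":57}],"e":{"dhh":{"b":97,"u":99},"eix":[60,98,82,22,49,36]},"nhh":{"aj":[46,48,83,67],"dfe":55,"dh":{"ec":21,"eq":43,"f":57,"p":85,"sj":27},"wdw":91,"ys":80}}
After op 18 (replace /dyi/4/j 81): {"dyi":[30,45,15,{"ixw":81,"sav":67,"t":71,"zx":70},{"j":81}],"e":{"dhh":{"b":97,"u":99},"eix":[60,98,82,22,49,36]},"nhh":{"aj":[46,48,83,67],"dfe":55,"dh":{"ec":21,"eq":43,"f":57,"p":85,"sj":27},"wdw":91,"ys":80}}
After op 19 (replace /dyi/0 81): {"dyi":[81,45,15,{"ixw":81,"sav":67,"t":71,"zx":70},{"j":81}],"e":{"dhh":{"b":97,"u":99},"eix":[60,98,82,22,49,36]},"nhh":{"aj":[46,48,83,67],"dfe":55,"dh":{"ec":21,"eq":43,"f":57,"p":85,"sj":27},"wdw":91,"ys":80}}
After op 20 (add /e/eix/2 72): {"dyi":[81,45,15,{"ixw":81,"sav":67,"t":71,"zx":70},{"j":81}],"e":{"dhh":{"b":97,"u":99},"eix":[60,98,72,82,22,49,36]},"nhh":{"aj":[46,48,83,67],"dfe":55,"dh":{"ec":21,"eq":43,"f":57,"p":85,"sj":27},"wdw":91,"ys":80}}
After op 21 (add /nhh/bqq 95): {"dyi":[81,45,15,{"ixw":81,"sav":67,"t":71,"zx":70},{"j":81}],"e":{"dhh":{"b":97,"u":99},"eix":[60,98,72,82,22,49,36]},"nhh":{"aj":[46,48,83,67],"bqq":95,"dfe":55,"dh":{"ec":21,"eq":43,"f":57,"p":85,"sj":27},"wdw":91,"ys":80}}
After op 22 (replace /nhh/ys 48): {"dyi":[81,45,15,{"ixw":81,"sav":67,"t":71,"zx":70},{"j":81}],"e":{"dhh":{"b":97,"u":99},"eix":[60,98,72,82,22,49,36]},"nhh":{"aj":[46,48,83,67],"bqq":95,"dfe":55,"dh":{"ec":21,"eq":43,"f":57,"p":85,"sj":27},"wdw":91,"ys":48}}
Value at /nhh/dfe: 55

Answer: 55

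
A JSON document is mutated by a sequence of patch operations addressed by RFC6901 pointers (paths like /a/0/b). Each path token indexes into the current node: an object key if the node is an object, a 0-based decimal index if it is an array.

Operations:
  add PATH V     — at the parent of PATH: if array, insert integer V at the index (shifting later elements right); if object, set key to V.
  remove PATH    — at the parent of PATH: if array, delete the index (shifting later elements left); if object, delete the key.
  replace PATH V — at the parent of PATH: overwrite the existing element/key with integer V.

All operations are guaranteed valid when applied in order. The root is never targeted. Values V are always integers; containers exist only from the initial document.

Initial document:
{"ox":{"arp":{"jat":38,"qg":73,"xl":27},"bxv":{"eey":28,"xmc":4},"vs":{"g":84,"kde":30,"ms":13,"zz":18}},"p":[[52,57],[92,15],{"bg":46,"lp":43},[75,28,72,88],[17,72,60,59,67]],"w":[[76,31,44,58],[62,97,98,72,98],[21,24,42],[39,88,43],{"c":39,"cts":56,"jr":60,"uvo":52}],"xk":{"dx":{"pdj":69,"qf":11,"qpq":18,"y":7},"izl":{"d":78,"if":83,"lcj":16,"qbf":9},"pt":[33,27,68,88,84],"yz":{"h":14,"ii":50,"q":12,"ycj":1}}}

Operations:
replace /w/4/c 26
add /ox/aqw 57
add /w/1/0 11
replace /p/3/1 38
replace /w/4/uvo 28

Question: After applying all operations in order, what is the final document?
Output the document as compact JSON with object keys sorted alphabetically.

Answer: {"ox":{"aqw":57,"arp":{"jat":38,"qg":73,"xl":27},"bxv":{"eey":28,"xmc":4},"vs":{"g":84,"kde":30,"ms":13,"zz":18}},"p":[[52,57],[92,15],{"bg":46,"lp":43},[75,38,72,88],[17,72,60,59,67]],"w":[[76,31,44,58],[11,62,97,98,72,98],[21,24,42],[39,88,43],{"c":26,"cts":56,"jr":60,"uvo":28}],"xk":{"dx":{"pdj":69,"qf":11,"qpq":18,"y":7},"izl":{"d":78,"if":83,"lcj":16,"qbf":9},"pt":[33,27,68,88,84],"yz":{"h":14,"ii":50,"q":12,"ycj":1}}}

Derivation:
After op 1 (replace /w/4/c 26): {"ox":{"arp":{"jat":38,"qg":73,"xl":27},"bxv":{"eey":28,"xmc":4},"vs":{"g":84,"kde":30,"ms":13,"zz":18}},"p":[[52,57],[92,15],{"bg":46,"lp":43},[75,28,72,88],[17,72,60,59,67]],"w":[[76,31,44,58],[62,97,98,72,98],[21,24,42],[39,88,43],{"c":26,"cts":56,"jr":60,"uvo":52}],"xk":{"dx":{"pdj":69,"qf":11,"qpq":18,"y":7},"izl":{"d":78,"if":83,"lcj":16,"qbf":9},"pt":[33,27,68,88,84],"yz":{"h":14,"ii":50,"q":12,"ycj":1}}}
After op 2 (add /ox/aqw 57): {"ox":{"aqw":57,"arp":{"jat":38,"qg":73,"xl":27},"bxv":{"eey":28,"xmc":4},"vs":{"g":84,"kde":30,"ms":13,"zz":18}},"p":[[52,57],[92,15],{"bg":46,"lp":43},[75,28,72,88],[17,72,60,59,67]],"w":[[76,31,44,58],[62,97,98,72,98],[21,24,42],[39,88,43],{"c":26,"cts":56,"jr":60,"uvo":52}],"xk":{"dx":{"pdj":69,"qf":11,"qpq":18,"y":7},"izl":{"d":78,"if":83,"lcj":16,"qbf":9},"pt":[33,27,68,88,84],"yz":{"h":14,"ii":50,"q":12,"ycj":1}}}
After op 3 (add /w/1/0 11): {"ox":{"aqw":57,"arp":{"jat":38,"qg":73,"xl":27},"bxv":{"eey":28,"xmc":4},"vs":{"g":84,"kde":30,"ms":13,"zz":18}},"p":[[52,57],[92,15],{"bg":46,"lp":43},[75,28,72,88],[17,72,60,59,67]],"w":[[76,31,44,58],[11,62,97,98,72,98],[21,24,42],[39,88,43],{"c":26,"cts":56,"jr":60,"uvo":52}],"xk":{"dx":{"pdj":69,"qf":11,"qpq":18,"y":7},"izl":{"d":78,"if":83,"lcj":16,"qbf":9},"pt":[33,27,68,88,84],"yz":{"h":14,"ii":50,"q":12,"ycj":1}}}
After op 4 (replace /p/3/1 38): {"ox":{"aqw":57,"arp":{"jat":38,"qg":73,"xl":27},"bxv":{"eey":28,"xmc":4},"vs":{"g":84,"kde":30,"ms":13,"zz":18}},"p":[[52,57],[92,15],{"bg":46,"lp":43},[75,38,72,88],[17,72,60,59,67]],"w":[[76,31,44,58],[11,62,97,98,72,98],[21,24,42],[39,88,43],{"c":26,"cts":56,"jr":60,"uvo":52}],"xk":{"dx":{"pdj":69,"qf":11,"qpq":18,"y":7},"izl":{"d":78,"if":83,"lcj":16,"qbf":9},"pt":[33,27,68,88,84],"yz":{"h":14,"ii":50,"q":12,"ycj":1}}}
After op 5 (replace /w/4/uvo 28): {"ox":{"aqw":57,"arp":{"jat":38,"qg":73,"xl":27},"bxv":{"eey":28,"xmc":4},"vs":{"g":84,"kde":30,"ms":13,"zz":18}},"p":[[52,57],[92,15],{"bg":46,"lp":43},[75,38,72,88],[17,72,60,59,67]],"w":[[76,31,44,58],[11,62,97,98,72,98],[21,24,42],[39,88,43],{"c":26,"cts":56,"jr":60,"uvo":28}],"xk":{"dx":{"pdj":69,"qf":11,"qpq":18,"y":7},"izl":{"d":78,"if":83,"lcj":16,"qbf":9},"pt":[33,27,68,88,84],"yz":{"h":14,"ii":50,"q":12,"ycj":1}}}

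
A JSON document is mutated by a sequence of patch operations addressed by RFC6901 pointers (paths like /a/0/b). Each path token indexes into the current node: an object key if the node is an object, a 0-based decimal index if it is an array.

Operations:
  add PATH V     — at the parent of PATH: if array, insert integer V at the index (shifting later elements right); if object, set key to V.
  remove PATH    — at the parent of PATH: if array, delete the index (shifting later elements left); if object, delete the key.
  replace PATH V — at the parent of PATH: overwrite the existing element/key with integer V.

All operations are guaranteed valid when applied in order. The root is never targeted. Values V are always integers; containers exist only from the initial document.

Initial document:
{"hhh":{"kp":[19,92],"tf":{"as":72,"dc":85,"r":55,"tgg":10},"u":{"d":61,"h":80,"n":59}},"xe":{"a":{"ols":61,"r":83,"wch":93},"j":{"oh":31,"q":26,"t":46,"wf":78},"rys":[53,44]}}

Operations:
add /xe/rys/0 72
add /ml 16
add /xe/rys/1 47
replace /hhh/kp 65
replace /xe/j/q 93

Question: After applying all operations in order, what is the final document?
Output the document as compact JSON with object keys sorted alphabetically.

After op 1 (add /xe/rys/0 72): {"hhh":{"kp":[19,92],"tf":{"as":72,"dc":85,"r":55,"tgg":10},"u":{"d":61,"h":80,"n":59}},"xe":{"a":{"ols":61,"r":83,"wch":93},"j":{"oh":31,"q":26,"t":46,"wf":78},"rys":[72,53,44]}}
After op 2 (add /ml 16): {"hhh":{"kp":[19,92],"tf":{"as":72,"dc":85,"r":55,"tgg":10},"u":{"d":61,"h":80,"n":59}},"ml":16,"xe":{"a":{"ols":61,"r":83,"wch":93},"j":{"oh":31,"q":26,"t":46,"wf":78},"rys":[72,53,44]}}
After op 3 (add /xe/rys/1 47): {"hhh":{"kp":[19,92],"tf":{"as":72,"dc":85,"r":55,"tgg":10},"u":{"d":61,"h":80,"n":59}},"ml":16,"xe":{"a":{"ols":61,"r":83,"wch":93},"j":{"oh":31,"q":26,"t":46,"wf":78},"rys":[72,47,53,44]}}
After op 4 (replace /hhh/kp 65): {"hhh":{"kp":65,"tf":{"as":72,"dc":85,"r":55,"tgg":10},"u":{"d":61,"h":80,"n":59}},"ml":16,"xe":{"a":{"ols":61,"r":83,"wch":93},"j":{"oh":31,"q":26,"t":46,"wf":78},"rys":[72,47,53,44]}}
After op 5 (replace /xe/j/q 93): {"hhh":{"kp":65,"tf":{"as":72,"dc":85,"r":55,"tgg":10},"u":{"d":61,"h":80,"n":59}},"ml":16,"xe":{"a":{"ols":61,"r":83,"wch":93},"j":{"oh":31,"q":93,"t":46,"wf":78},"rys":[72,47,53,44]}}

Answer: {"hhh":{"kp":65,"tf":{"as":72,"dc":85,"r":55,"tgg":10},"u":{"d":61,"h":80,"n":59}},"ml":16,"xe":{"a":{"ols":61,"r":83,"wch":93},"j":{"oh":31,"q":93,"t":46,"wf":78},"rys":[72,47,53,44]}}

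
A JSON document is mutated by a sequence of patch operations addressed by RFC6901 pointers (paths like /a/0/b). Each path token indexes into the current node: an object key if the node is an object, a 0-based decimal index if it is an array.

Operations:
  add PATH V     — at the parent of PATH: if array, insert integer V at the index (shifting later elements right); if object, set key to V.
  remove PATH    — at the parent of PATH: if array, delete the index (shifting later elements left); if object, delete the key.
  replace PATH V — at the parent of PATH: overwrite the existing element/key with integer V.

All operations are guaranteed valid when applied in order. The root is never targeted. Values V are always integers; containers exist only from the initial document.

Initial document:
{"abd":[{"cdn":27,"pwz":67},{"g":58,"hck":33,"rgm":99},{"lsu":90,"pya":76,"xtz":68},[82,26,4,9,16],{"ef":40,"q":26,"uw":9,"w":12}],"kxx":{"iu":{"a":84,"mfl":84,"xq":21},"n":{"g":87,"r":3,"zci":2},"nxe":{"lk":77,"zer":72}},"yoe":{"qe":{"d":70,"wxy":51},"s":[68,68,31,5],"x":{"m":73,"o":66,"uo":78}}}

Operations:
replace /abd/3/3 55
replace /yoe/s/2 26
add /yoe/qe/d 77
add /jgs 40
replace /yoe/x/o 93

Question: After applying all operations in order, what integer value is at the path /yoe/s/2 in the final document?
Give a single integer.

After op 1 (replace /abd/3/3 55): {"abd":[{"cdn":27,"pwz":67},{"g":58,"hck":33,"rgm":99},{"lsu":90,"pya":76,"xtz":68},[82,26,4,55,16],{"ef":40,"q":26,"uw":9,"w":12}],"kxx":{"iu":{"a":84,"mfl":84,"xq":21},"n":{"g":87,"r":3,"zci":2},"nxe":{"lk":77,"zer":72}},"yoe":{"qe":{"d":70,"wxy":51},"s":[68,68,31,5],"x":{"m":73,"o":66,"uo":78}}}
After op 2 (replace /yoe/s/2 26): {"abd":[{"cdn":27,"pwz":67},{"g":58,"hck":33,"rgm":99},{"lsu":90,"pya":76,"xtz":68},[82,26,4,55,16],{"ef":40,"q":26,"uw":9,"w":12}],"kxx":{"iu":{"a":84,"mfl":84,"xq":21},"n":{"g":87,"r":3,"zci":2},"nxe":{"lk":77,"zer":72}},"yoe":{"qe":{"d":70,"wxy":51},"s":[68,68,26,5],"x":{"m":73,"o":66,"uo":78}}}
After op 3 (add /yoe/qe/d 77): {"abd":[{"cdn":27,"pwz":67},{"g":58,"hck":33,"rgm":99},{"lsu":90,"pya":76,"xtz":68},[82,26,4,55,16],{"ef":40,"q":26,"uw":9,"w":12}],"kxx":{"iu":{"a":84,"mfl":84,"xq":21},"n":{"g":87,"r":3,"zci":2},"nxe":{"lk":77,"zer":72}},"yoe":{"qe":{"d":77,"wxy":51},"s":[68,68,26,5],"x":{"m":73,"o":66,"uo":78}}}
After op 4 (add /jgs 40): {"abd":[{"cdn":27,"pwz":67},{"g":58,"hck":33,"rgm":99},{"lsu":90,"pya":76,"xtz":68},[82,26,4,55,16],{"ef":40,"q":26,"uw":9,"w":12}],"jgs":40,"kxx":{"iu":{"a":84,"mfl":84,"xq":21},"n":{"g":87,"r":3,"zci":2},"nxe":{"lk":77,"zer":72}},"yoe":{"qe":{"d":77,"wxy":51},"s":[68,68,26,5],"x":{"m":73,"o":66,"uo":78}}}
After op 5 (replace /yoe/x/o 93): {"abd":[{"cdn":27,"pwz":67},{"g":58,"hck":33,"rgm":99},{"lsu":90,"pya":76,"xtz":68},[82,26,4,55,16],{"ef":40,"q":26,"uw":9,"w":12}],"jgs":40,"kxx":{"iu":{"a":84,"mfl":84,"xq":21},"n":{"g":87,"r":3,"zci":2},"nxe":{"lk":77,"zer":72}},"yoe":{"qe":{"d":77,"wxy":51},"s":[68,68,26,5],"x":{"m":73,"o":93,"uo":78}}}
Value at /yoe/s/2: 26

Answer: 26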